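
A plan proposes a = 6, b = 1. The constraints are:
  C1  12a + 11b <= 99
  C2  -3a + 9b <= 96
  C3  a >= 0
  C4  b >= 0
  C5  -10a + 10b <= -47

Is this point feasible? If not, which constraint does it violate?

C1: 83 ≤ 99 ✓
C2: -9 ≤ 96 ✓
C3: 6 ≥ 0 ✓
C4: 1 ≥ 0 ✓
C5: -50 ≤ -47 ✓

feasible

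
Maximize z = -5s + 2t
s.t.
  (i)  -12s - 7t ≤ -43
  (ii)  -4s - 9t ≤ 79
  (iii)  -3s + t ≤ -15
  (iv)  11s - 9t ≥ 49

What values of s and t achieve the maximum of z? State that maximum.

s = 43/8, t = 9/8, maximum z = -197/8

The feasible region is unbounded (it extends along (9, -4), (9, 11)), but z strictly decreases along every unbounded feasible direction, so there is no improving ray and the maximum is attained at a vertex.

The optimum lies where -3s + t = -15 and 11s - 9t = 49.
Solving simultaneously gives s = 43/8, t = 9/8.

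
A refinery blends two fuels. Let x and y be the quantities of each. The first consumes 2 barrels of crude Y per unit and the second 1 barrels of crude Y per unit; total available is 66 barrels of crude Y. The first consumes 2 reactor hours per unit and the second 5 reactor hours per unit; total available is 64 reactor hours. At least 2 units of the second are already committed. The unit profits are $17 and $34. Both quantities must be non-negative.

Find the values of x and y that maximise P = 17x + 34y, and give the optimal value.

x = 27, y = 2, maximum P = 527

Corner points and P = 17x + 34y:
  (0, 64/5) → P = 2176/5
  (0, 2) → P = 68
  (27, 2) → P = 527

The binding constraints are 2x + 5y = 64 and y = 2.
Solving simultaneously gives x = 27, y = 2.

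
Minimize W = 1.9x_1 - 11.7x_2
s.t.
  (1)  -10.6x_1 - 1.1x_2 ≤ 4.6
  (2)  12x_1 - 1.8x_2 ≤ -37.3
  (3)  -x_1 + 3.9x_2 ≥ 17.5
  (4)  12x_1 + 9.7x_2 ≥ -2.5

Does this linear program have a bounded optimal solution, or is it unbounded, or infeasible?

From the feasible point (-4931/3228, 17009/1614), moving in the direction (1.8, 12) keeps every constraint satisfied while W decreases without bound.

unbounded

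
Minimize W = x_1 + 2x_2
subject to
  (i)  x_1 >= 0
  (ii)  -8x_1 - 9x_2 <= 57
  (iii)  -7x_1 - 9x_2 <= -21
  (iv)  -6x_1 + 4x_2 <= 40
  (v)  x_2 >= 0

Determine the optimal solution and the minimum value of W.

x_1 = 3, x_2 = 0, minimum W = 3

Feasible corners and W = x_1 + 2x_2:
  (0, 7/3) → W = 14/3
  (0, 10) → W = 20
  (3, 0) → W = 3
The feasible region is unbounded (it extends along (2, 3), (1, 0)), but W strictly increases along every unbounded feasible direction, so there is no improving ray and the minimum is attained at a vertex.

The binding constraints are -7x_1 - 9x_2 = -21 and x_2 = 0.
Solving simultaneously gives x_1 = 3, x_2 = 0.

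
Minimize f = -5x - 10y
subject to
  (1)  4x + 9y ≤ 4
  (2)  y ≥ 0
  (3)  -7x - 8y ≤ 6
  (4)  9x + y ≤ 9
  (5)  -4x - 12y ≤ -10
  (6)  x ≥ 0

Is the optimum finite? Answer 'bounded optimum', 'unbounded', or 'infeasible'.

infeasible

The boundaries 4x + 9y = 4 and y = 0 meet at (1, 0), but that point violates -4x - 12y ≤ -10. Every candidate vertex is excluded by some other constraint, so the feasible region is empty.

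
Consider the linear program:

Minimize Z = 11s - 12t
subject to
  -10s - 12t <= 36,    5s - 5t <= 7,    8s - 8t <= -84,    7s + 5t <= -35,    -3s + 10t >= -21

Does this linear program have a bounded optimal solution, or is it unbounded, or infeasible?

From the feasible point (-81/11, 69/22), moving in the direction (-12, 10) keeps every constraint satisfied while Z decreases without bound.

unbounded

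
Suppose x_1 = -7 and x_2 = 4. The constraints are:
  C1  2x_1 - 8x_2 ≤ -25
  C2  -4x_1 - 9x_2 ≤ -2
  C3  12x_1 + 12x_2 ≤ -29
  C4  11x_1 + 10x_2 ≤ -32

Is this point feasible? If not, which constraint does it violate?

feasible

C1: -46 ≤ -25 ✓
C2: -8 ≤ -2 ✓
C3: -36 ≤ -29 ✓
C4: -37 ≤ -32 ✓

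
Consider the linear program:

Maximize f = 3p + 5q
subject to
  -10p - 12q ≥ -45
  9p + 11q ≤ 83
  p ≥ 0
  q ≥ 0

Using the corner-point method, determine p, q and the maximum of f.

Corner points and f = 3p + 5q:
  (0, 15/4) → f = 75/4
  (9/2, 0) → f = 27/2
  (0, 0) → f = 0

The binding constraints are -10p - 12q = -45 and p = 0.
Solving simultaneously gives p = 0, q = 15/4.

p = 0, q = 15/4, maximum f = 75/4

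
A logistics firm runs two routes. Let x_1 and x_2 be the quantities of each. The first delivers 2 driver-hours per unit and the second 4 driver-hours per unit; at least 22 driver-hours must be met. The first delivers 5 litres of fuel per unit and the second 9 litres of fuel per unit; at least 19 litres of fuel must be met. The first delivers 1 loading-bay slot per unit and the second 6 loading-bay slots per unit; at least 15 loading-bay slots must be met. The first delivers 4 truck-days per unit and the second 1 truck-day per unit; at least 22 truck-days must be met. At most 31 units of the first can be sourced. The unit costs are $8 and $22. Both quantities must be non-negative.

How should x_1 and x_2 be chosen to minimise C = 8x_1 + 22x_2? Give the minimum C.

The feasible region is unbounded (it extends along (0, 1)), but C strictly increases along every unbounded feasible direction, so there is no improving ray and the minimum is attained at a vertex.

The binding constraints are 2x_1 + 4x_2 = 22 and x_1 + 6x_2 = 15.
Solving simultaneously gives x_1 = 9, x_2 = 1.

x_1 = 9, x_2 = 1, minimum C = 94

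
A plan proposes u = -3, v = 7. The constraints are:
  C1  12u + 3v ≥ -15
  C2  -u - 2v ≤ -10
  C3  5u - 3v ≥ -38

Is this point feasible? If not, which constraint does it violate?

C1: -15 ≥ -15 ✓
C2: -11 ≤ -10 ✓
C3: -36 ≥ -38 ✓

feasible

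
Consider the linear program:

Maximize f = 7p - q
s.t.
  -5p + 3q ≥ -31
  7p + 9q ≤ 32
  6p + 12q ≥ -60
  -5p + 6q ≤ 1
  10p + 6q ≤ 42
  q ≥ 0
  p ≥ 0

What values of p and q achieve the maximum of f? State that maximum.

Corner points and f = 7p - q:
  (61/29, 167/87) → f = 1114/87
  (31/8, 13/24) → f = 319/12
  (0, 1/6) → f = -1/6
  (21/5, 0) → f = 147/5
  (0, 0) → f = 0

The optimum lies where 10p + 6q = 42 and q = 0.
Solving simultaneously gives p = 21/5, q = 0.

p = 21/5, q = 0, maximum f = 147/5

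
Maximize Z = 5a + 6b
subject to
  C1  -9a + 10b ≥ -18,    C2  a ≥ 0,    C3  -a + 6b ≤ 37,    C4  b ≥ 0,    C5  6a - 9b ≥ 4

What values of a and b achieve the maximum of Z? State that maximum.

a = 122/21, b = 24/7, maximum Z = 1042/21

Corner points and Z = 5a + 6b:
  (2, 0) → Z = 10
  (122/21, 24/7) → Z = 1042/21
  (2/3, 0) → Z = 10/3

The optimum lies where -9a + 10b = -18 and 6a - 9b = 4.
Solving simultaneously gives a = 122/21, b = 24/7.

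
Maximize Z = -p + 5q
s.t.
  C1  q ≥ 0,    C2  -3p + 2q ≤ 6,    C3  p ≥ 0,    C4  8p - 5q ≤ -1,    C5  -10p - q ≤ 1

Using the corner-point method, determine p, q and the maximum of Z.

p = 28, q = 45, maximum Z = 197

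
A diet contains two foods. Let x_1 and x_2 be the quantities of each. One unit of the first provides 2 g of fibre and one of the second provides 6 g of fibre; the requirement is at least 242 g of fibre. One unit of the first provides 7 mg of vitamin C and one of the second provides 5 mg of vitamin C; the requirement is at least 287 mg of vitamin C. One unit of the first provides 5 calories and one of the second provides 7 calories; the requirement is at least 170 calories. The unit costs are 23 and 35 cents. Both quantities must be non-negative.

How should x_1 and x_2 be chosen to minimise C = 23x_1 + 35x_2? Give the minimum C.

x_1 = 16, x_2 = 35, minimum C = 1593

Vertices and C = 23x_1 + 35x_2:
  (0, 287/5) → C = 2009
  (121, 0) → C = 2783
  (16, 35) → C = 1593
The feasible region is unbounded (it extends along (0, 1), (1, 0)), but C strictly increases along every unbounded feasible direction, so there is no improving ray and the minimum is attained at a vertex.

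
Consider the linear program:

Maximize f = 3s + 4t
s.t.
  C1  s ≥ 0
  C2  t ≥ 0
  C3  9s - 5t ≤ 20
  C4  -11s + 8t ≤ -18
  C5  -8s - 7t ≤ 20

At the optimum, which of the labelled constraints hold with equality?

Feasible corners and f = 3s + 4t:
  (20/9, 0) → f = 20/3
  (18/11, 0) → f = 54/11
  (70/17, 58/17) → f = 26

The maximum is at (70/17, 58/17). Substituting into each constraint, equality holds for C3 and C4; the remaining constraints have slack.

C3 and C4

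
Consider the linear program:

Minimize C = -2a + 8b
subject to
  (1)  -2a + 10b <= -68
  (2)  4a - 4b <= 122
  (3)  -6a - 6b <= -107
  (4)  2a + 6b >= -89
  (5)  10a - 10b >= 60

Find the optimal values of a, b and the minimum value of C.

a = 145/6, b = -19/3, minimum C = -99

Feasible corners and C = -2a + 8b:
  (237/8, -7/8) → C = -265/4
  (739/36, -97/36) → C = -1127/18
  (145/6, -19/3) → C = -99

The binding constraints are 4a - 4b = 122 and -6a - 6b = -107.
Solving simultaneously gives a = 145/6, b = -19/3.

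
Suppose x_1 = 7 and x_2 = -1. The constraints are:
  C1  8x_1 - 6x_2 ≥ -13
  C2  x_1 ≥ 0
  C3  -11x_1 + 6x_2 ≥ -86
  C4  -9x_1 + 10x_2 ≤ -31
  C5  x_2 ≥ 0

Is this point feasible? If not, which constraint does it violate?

Constraint C5: x_2 = -1, which is not ≥ 0. All other constraints are satisfied.

not feasible — violates C5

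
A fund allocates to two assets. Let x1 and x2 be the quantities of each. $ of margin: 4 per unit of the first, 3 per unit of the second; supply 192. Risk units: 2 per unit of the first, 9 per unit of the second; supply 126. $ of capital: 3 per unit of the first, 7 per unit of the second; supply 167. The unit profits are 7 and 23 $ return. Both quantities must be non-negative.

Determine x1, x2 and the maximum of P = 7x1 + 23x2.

x1 = 45, x2 = 4, maximum P = 407

Vertices and P = 7x1 + 23x2:
  (0, 0) → P = 0
  (0, 14) → P = 322
  (48, 0) → P = 336
  (45, 4) → P = 407

The binding constraints are 4x1 + 3x2 = 192 and 2x1 + 9x2 = 126.
Solving simultaneously gives x1 = 45, x2 = 4.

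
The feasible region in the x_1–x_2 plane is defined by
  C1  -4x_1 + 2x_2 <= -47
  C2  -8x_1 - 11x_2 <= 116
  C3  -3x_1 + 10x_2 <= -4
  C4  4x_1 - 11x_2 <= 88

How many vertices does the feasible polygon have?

Pairwise boundary intersections that survive every other constraint:
  (231/17, 125/34)
  (341/36, -41/9)
  (836/7, 248/7)

3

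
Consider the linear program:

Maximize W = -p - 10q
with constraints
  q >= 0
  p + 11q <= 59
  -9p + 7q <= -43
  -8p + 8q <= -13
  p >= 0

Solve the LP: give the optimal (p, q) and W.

p = 43/9, q = 0, maximum W = -43/9

The optimum lies where q = 0 and -9p + 7q = -43.
Solving simultaneously gives p = 43/9, q = 0.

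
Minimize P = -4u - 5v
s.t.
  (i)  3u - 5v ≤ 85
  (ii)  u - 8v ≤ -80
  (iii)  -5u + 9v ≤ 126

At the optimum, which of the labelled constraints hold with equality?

Feasible corners and P = -4u - 5v:
  (1080/19, 325/19) → P = -5945/19
  (1395/2, 803/2) → P = -9595/2
  (-288/31, 274/31) → P = -218/31

The minimum is at (1395/2, 803/2). Substituting into each constraint, equality holds for (i) and (iii); the remaining constraints have slack.

(i) and (iii)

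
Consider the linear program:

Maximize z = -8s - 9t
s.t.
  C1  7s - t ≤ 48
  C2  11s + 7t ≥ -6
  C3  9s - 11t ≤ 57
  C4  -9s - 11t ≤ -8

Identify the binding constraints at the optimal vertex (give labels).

Feasible corners and z = -8s - 9t:
  (471/68, 33/68) → z = -4065/68
  (-61/29, 71/29) → z = -151/29
  (65/18, -49/22) → z = -1751/198
The feasible region is unbounded (it extends along (-7, 11), (1, 7)), but z strictly decreases along every unbounded feasible direction, so there is no improving ray and the maximum is attained at a vertex.

The maximum is at (-61/29, 71/29). Substituting into each constraint, equality holds for C2 and C4; the remaining constraints have slack.

C2 and C4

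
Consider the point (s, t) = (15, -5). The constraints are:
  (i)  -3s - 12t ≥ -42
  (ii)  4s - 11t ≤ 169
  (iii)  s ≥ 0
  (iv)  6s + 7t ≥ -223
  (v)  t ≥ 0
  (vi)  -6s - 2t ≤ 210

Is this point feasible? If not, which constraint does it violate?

not feasible — violates (v)

Constraint (v): t = -5, which is not ≥ 0. All other constraints are satisfied.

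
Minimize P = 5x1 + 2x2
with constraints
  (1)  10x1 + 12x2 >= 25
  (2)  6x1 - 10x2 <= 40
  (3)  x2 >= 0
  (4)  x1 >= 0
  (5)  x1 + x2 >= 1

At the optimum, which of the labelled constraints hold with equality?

Feasible corners and P = 5x1 + 2x2:
  (5/2, 0) → P = 25/2
  (0, 25/12) → P = 25/6
  (20/3, 0) → P = 100/3
The feasible region is unbounded (it extends along (0, 1), (5, 3)), but P strictly increases along every unbounded feasible direction, so there is no improving ray and the minimum is attained at a vertex.

The minimum is at (0, 25/12). Substituting into each constraint, equality holds for (1) and (4); the remaining constraints have slack.

(1) and (4)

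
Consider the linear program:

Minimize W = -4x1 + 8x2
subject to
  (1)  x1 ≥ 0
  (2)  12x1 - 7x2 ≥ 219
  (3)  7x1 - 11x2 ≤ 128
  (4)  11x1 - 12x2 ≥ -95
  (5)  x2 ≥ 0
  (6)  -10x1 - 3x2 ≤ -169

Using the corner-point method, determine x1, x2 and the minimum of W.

x1 = 128/7, x2 = 0, minimum W = -512/7

Extreme points and W = -4x1 + 8x2:
  (3293/67, 3549/67) → W = 15220/67
  (73/4, 0) → W = -73
  (128/7, 0) → W = -512/7
The feasible region is unbounded (it extends along (11, 7), (12, 11)), but W strictly increases along every unbounded feasible direction, so there is no improving ray and the minimum is attained at a vertex.

The binding constraints are 7x1 - 11x2 = 128 and x2 = 0.
Solving simultaneously gives x1 = 128/7, x2 = 0.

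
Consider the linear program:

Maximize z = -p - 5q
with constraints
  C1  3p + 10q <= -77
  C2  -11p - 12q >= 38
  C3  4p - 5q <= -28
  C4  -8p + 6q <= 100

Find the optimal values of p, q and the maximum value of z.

Feasible corners and z = -p - 5q:
  (-133/11, -224/55) → z = 357/11
  (-731/49, -158/49) → z = 1521/49
  (-83/4, -11) → z = 303/4

p = -83/4, q = -11, maximum z = 303/4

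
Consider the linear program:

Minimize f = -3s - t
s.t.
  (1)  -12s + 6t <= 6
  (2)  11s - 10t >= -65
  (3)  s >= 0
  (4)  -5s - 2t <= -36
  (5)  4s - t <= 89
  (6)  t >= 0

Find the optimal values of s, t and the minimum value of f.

Vertices and f = -3s - t:
  (55/9, 119/9) → f = -284/9
  (34/9, 77/9) → f = -179/9
  (955/29, 1239/29) → f = -4104/29
  (36/5, 0) → f = -108/5
  (89/4, 0) → f = -267/4

The optimum lies where 11s - 10t = -65 and 4s - t = 89.
Solving simultaneously gives s = 955/29, t = 1239/29.

s = 955/29, t = 1239/29, minimum f = -4104/29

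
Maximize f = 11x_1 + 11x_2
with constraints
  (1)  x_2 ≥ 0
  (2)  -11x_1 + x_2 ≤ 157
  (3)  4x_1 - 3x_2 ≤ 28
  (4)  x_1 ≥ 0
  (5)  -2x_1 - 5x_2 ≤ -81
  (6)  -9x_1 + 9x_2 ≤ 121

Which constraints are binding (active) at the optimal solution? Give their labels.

Vertices and f = 11x_1 + 11x_2:
  (383/26, 134/13) → f = 7161/26
  (205/3, 736/9) → f = 14861/9
  (124/63, 971/63) → f = 4015/21

The maximum is at (205/3, 736/9). Substituting into each constraint, equality holds for (3) and (6); the remaining constraints have slack.

(3) and (6)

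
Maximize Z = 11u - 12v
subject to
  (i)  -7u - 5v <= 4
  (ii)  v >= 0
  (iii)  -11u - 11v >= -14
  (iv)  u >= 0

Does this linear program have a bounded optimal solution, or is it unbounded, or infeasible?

Corner points and Z = 11u - 12v:
  (14/11, 0) → Z = 14
  (0, 0) → Z = 0
  (0, 14/11) → Z = -168/11
The feasible region has finitely many vertices and no improving ray; the maximum is 14 at (14/11, 0).

bounded optimum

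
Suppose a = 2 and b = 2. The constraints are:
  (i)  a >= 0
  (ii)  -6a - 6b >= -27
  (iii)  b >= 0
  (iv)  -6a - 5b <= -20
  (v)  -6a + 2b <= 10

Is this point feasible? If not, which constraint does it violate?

feasible

(i): 2 ≥ 0 ✓
(ii): -24 ≥ -27 ✓
(iii): 2 ≥ 0 ✓
(iv): -22 ≤ -20 ✓
(v): -8 ≤ 10 ✓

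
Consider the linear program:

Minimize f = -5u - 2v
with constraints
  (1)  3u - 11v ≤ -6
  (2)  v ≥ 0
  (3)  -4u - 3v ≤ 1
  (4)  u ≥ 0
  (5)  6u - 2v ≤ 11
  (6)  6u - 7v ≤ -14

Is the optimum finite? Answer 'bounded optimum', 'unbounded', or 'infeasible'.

From the feasible point (0, 2), moving in the direction (0, 1) keeps every constraint satisfied while f decreases without bound.

unbounded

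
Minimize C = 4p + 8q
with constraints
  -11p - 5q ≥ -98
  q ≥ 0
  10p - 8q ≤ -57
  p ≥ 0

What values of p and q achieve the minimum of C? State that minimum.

Extreme points and C = 4p + 8q:
  (499/138, 1607/138) → C = 7426/69
  (0, 98/5) → C = 784/5
  (0, 57/8) → C = 57

The optimum lies where 10p - 8q = -57 and p = 0.
Solving simultaneously gives p = 0, q = 57/8.

p = 0, q = 57/8, minimum C = 57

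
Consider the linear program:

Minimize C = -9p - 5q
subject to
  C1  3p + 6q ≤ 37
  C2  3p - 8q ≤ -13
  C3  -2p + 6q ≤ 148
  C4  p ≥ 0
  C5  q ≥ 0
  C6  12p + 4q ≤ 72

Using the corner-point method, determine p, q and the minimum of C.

p = 71/15, q = 19/5, minimum C = -308/5

The optimum lies where 3p + 6q = 37 and 12p + 4q = 72.
Solving simultaneously gives p = 71/15, q = 19/5.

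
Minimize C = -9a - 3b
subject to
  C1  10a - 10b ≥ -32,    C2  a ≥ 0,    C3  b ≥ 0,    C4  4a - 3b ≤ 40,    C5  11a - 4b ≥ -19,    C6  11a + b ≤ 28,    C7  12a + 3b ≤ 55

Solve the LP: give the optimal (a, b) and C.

a = 31/15, b = 79/15, minimum C = -172/5

Feasible corners and C = -9a - 3b:
  (0, 16/5) → C = -48/5
  (31/15, 79/15) → C = -172/5
  (0, 0) → C = 0
  (28/11, 0) → C = -252/11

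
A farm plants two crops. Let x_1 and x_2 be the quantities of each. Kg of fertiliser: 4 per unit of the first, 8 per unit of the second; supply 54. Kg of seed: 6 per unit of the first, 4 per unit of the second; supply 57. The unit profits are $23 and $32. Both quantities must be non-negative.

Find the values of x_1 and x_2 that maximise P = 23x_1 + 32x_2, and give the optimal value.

Extreme points and P = 23x_1 + 32x_2:
  (0, 0) → P = 0
  (0, 27/4) → P = 216
  (19/2, 0) → P = 437/2
  (15/2, 3) → P = 537/2

At the optimal vertex, 4x_1 + 8x_2 = 54 and 6x_1 + 4x_2 = 57.
Solving simultaneously gives x_1 = 15/2, x_2 = 3.

x_1 = 15/2, x_2 = 3, maximum P = 537/2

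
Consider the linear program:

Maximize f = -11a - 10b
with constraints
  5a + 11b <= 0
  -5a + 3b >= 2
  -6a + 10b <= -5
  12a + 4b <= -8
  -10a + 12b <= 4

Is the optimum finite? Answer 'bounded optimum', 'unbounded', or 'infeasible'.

unbounded

From the feasible point (-35/32, -37/32), moving in the direction (-12, -10) keeps every constraint satisfied while f increases without bound.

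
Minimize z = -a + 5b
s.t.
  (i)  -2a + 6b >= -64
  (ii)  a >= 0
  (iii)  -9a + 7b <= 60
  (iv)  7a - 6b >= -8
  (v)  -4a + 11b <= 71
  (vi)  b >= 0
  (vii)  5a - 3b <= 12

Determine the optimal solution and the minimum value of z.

Corner points and z = -a + 5b:
  (0, 4/3) → z = 20/3
  (0, 0) → z = 0
  (338/53, 465/53) → z = 1987/53
  (345/43, 403/43) → z = 1670/43
  (12/5, 0) → z = -12/5

a = 12/5, b = 0, minimum z = -12/5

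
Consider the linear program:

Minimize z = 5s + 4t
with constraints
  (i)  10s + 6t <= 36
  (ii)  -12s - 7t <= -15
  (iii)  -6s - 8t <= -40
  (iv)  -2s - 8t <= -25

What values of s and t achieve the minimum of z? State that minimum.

s = -80/27, t = 65/9, minimum z = 380/27

Extreme points and z = 5s + 4t:
  (-81, 141) → z = 159
  (12/11, 46/11) → z = 244/11
  (-80/27, 65/9) → z = 380/27

The binding constraints are -12s - 7t = -15 and -6s - 8t = -40.
Solving simultaneously gives s = -80/27, t = 65/9.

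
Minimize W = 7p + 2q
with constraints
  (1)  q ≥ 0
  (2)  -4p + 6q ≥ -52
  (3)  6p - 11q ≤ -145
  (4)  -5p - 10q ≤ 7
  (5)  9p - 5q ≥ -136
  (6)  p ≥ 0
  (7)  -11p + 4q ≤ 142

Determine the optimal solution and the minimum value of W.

Corner points and W = 7p + 2q:
  (721/4, 223/2) → W = 5939/4
  (0, 145/11) → W = 290/11
  (0, 136/5) → W = 272/5
The feasible region is unbounded (it extends along (3, 2), (5, 9)), but W strictly increases along every unbounded feasible direction, so there is no improving ray and the minimum is attained at a vertex.

At the optimal vertex, 6p - 11q = -145 and p = 0.
Solving simultaneously gives p = 0, q = 145/11.

p = 0, q = 145/11, minimum W = 290/11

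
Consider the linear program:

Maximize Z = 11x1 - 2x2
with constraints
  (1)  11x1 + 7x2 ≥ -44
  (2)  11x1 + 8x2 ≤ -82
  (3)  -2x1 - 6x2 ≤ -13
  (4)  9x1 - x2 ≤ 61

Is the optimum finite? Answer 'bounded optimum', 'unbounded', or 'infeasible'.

infeasible

The boundaries 11x1 + 7x2 = -44 and -2x1 - 6x2 = -13 meet at (-355/52, 231/52), but that point violates 11x1 + 8x2 ≤ -82. Every candidate vertex is excluded by some other constraint, so the feasible region is empty.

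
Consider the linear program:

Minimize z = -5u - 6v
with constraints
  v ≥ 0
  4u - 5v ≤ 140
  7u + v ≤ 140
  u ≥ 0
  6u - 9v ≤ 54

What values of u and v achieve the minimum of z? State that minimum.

Corner points and z = -5u - 6v:
  (0, 0) → z = 0
  (9, 0) → z = -45
  (0, 140) → z = -840
  (438/23, 154/23) → z = -3114/23

u = 0, v = 140, minimum z = -840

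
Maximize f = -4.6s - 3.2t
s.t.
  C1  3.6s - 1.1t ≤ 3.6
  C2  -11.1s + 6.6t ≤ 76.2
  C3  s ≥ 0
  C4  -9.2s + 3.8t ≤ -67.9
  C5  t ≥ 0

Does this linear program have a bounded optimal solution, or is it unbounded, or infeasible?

infeasible

The boundaries 3.6s - 1.1t = 3.6 and -11.1s + 6.6t = 76.2 meet at (326/35, 10476/385), but that point violates -9.2s + 3.8t ≤ -67.9. Every candidate vertex is excluded by some other constraint, so the feasible region is empty.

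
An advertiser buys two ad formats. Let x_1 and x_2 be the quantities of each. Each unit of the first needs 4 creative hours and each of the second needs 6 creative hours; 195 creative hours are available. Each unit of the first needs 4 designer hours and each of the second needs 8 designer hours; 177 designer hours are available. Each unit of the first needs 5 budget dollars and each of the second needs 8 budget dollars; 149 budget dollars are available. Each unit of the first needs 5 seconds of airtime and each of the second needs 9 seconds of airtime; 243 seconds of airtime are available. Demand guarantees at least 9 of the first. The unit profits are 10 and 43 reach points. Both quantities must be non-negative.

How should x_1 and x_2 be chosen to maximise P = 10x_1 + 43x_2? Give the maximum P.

The binding constraints are 5x_1 + 8x_2 = 149 and x_1 = 9.
Solving simultaneously gives x_1 = 9, x_2 = 13.

x_1 = 9, x_2 = 13, maximum P = 649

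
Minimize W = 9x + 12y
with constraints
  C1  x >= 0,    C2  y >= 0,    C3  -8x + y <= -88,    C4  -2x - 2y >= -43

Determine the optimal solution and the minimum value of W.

Vertices and W = 9x + 12y:
  (11, 0) → W = 99
  (43/2, 0) → W = 387/2
  (73/6, 28/3) → W = 443/2

The binding constraints are y = 0 and -8x + y = -88.
Solving simultaneously gives x = 11, y = 0.

x = 11, y = 0, minimum W = 99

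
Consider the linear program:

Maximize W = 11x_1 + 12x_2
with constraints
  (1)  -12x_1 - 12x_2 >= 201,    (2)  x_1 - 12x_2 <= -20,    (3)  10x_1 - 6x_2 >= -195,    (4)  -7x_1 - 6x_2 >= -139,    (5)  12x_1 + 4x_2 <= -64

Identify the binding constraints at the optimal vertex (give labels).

Feasible corners and W = 11x_1 + 12x_2:
  (-17, 1/4) → W = -184
  (-591/32, 55/32) → W = -5841/32
  (-370/19, 5/114) → W = -4060/19

The maximum is at (-591/32, 55/32). Substituting into each constraint, equality holds for (1) and (3); the remaining constraints have slack.

(1) and (3)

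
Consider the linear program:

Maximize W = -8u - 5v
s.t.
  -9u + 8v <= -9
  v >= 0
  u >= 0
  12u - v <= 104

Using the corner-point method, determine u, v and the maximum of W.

u = 1, v = 0, maximum W = -8

Corner points and W = -8u - 5v:
  (1, 0) → W = -8
  (823/87, 276/29) → W = -10724/87
  (26/3, 0) → W = -208/3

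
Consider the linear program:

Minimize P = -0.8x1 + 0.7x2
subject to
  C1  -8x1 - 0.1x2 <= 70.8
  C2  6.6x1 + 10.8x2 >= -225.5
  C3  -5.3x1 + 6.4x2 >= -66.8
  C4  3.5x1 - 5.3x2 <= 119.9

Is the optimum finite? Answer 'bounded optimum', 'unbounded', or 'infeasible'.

From the feasible point (-74209/8574, -66836/4287), moving in the direction (6.4, 5.3) keeps every constraint satisfied while P decreases without bound.

unbounded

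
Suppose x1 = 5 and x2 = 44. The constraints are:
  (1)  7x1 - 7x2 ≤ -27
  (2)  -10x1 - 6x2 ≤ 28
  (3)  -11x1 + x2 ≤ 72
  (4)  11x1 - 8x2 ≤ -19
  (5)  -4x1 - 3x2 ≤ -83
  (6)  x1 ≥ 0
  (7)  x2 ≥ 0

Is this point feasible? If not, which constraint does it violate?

(1): -273 ≤ -27 ✓
(2): -314 ≤ 28 ✓
(3): -11 ≤ 72 ✓
(4): -297 ≤ -19 ✓
(5): -152 ≤ -83 ✓
(6): 5 ≥ 0 ✓
(7): 44 ≥ 0 ✓

feasible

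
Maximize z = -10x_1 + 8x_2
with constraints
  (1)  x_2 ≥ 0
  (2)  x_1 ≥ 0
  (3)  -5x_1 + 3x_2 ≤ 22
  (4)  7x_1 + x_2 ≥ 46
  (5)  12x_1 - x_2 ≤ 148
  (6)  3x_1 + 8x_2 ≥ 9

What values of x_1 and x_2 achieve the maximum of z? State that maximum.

Feasible corners and z = -10x_1 + 8x_2:
  (46/7, 0) → z = -460/7
  (37/3, 0) → z = -370/3
  (58/13, 192/13) → z = 956/13
  (466/31, 1004/31) → z = 3372/31

At the optimal vertex, -5x_1 + 3x_2 = 22 and 12x_1 - x_2 = 148.
Solving simultaneously gives x_1 = 466/31, x_2 = 1004/31.

x_1 = 466/31, x_2 = 1004/31, maximum z = 3372/31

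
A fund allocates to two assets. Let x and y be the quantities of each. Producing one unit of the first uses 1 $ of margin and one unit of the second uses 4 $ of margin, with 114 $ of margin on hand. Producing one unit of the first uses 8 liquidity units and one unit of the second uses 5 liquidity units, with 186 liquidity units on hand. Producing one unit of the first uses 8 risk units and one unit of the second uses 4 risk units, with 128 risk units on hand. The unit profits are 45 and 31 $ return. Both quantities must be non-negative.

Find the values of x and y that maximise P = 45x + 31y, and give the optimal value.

x = 2, y = 28, maximum P = 958

Vertices and P = 45x + 31y:
  (0, 0) → P = 0
  (0, 57/2) → P = 1767/2
  (16, 0) → P = 720
  (2, 28) → P = 958

The binding constraints are x + 4y = 114 and 8x + 4y = 128.
Solving simultaneously gives x = 2, y = 28.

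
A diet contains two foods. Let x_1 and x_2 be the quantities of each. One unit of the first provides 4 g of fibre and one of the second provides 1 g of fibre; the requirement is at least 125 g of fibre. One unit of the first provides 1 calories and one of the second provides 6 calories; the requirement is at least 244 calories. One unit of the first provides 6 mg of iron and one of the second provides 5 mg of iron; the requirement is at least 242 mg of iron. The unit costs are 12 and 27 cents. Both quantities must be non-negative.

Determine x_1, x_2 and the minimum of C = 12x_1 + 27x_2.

x_1 = 22, x_2 = 37, minimum C = 1263

Extreme points and C = 12x_1 + 27x_2:
  (0, 125) → C = 3375
  (244, 0) → C = 2928
  (22, 37) → C = 1263
The feasible region is unbounded (it extends along (0, 1), (1, 0)), but C strictly increases along every unbounded feasible direction, so there is no improving ray and the minimum is attained at a vertex.

The binding constraints are 4x_1 + x_2 = 125 and x_1 + 6x_2 = 244.
Solving simultaneously gives x_1 = 22, x_2 = 37.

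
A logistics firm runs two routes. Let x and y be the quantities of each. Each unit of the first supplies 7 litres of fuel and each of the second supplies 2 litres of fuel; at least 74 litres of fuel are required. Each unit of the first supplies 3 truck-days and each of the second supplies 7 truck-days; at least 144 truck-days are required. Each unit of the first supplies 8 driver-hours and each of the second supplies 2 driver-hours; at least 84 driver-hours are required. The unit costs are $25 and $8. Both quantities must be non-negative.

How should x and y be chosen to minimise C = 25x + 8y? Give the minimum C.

x = 6, y = 18, minimum C = 294

Corner points and C = 25x + 8y:
  (0, 42) → C = 336
  (48, 0) → C = 1200
  (6, 18) → C = 294
The feasible region is unbounded (it extends along (0, 1), (1, 0)), but C strictly increases along every unbounded feasible direction, so there is no improving ray and the minimum is attained at a vertex.

The binding constraints are 3x + 7y = 144 and 8x + 2y = 84.
Solving simultaneously gives x = 6, y = 18.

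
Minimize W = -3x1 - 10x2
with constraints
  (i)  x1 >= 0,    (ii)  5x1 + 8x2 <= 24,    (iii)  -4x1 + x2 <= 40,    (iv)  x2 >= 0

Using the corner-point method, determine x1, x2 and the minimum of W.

x1 = 0, x2 = 3, minimum W = -30

Extreme points and W = -3x1 - 10x2:
  (0, 3) → W = -30
  (0, 0) → W = 0
  (24/5, 0) → W = -72/5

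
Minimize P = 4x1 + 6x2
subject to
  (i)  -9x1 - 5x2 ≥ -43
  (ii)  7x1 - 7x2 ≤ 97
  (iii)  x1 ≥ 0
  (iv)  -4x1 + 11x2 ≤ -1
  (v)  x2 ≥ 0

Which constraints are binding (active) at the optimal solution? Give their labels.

Extreme points and P = 4x1 + 6x2:
  (478/119, 163/119) → P = 170/7
  (43/9, 0) → P = 172/9
  (1/4, 0) → P = 1

The minimum is at (1/4, 0). Substituting into each constraint, equality holds for (iv) and (v); the remaining constraints have slack.

(iv) and (v)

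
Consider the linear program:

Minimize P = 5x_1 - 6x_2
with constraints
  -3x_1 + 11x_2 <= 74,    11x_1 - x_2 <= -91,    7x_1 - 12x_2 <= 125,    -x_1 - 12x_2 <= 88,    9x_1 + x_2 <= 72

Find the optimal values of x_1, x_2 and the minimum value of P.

Vertices and P = 5x_1 - 6x_2:
  (-927/118, 541/118) → P = -7881/118
  (-1856/47, -190/47) → P = -8140/47
  (-1180/133, -877/133) → P = -638/133

x_1 = -1856/47, x_2 = -190/47, minimum P = -8140/47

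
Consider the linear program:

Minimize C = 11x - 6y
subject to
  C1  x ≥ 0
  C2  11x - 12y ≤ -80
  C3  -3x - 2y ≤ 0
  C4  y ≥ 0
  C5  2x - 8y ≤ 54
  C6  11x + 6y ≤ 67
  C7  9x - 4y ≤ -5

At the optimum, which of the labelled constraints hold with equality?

Feasible corners and C = 11x - 6y:
  (0, 20/3) → C = -40
  (0, 67/6) → C = -67
  (18/11, 49/6) → C = -31

The minimum is at (0, 67/6). Substituting into each constraint, equality holds for C1 and C6; the remaining constraints have slack.

C1 and C6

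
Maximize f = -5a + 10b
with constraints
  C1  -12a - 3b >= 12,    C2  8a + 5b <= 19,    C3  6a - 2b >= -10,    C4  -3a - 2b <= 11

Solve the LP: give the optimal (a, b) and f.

a = -9/7, b = 8/7, maximum f = 125/7

Corner points and f = -5a + 10b:
  (-9/7, 8/7) → f = 125/7
  (3/5, -32/5) → f = -67
  (-7/3, -2) → f = -25/3

The binding constraints are -12a - 3b = 12 and 6a - 2b = -10.
Solving simultaneously gives a = -9/7, b = 8/7.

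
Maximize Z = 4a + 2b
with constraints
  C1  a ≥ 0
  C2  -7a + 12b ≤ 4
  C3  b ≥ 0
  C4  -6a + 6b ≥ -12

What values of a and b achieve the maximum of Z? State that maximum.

Vertices and Z = 4a + 2b:
  (0, 1/3) → Z = 2/3
  (0, 0) → Z = 0
  (28/5, 18/5) → Z = 148/5
  (2, 0) → Z = 8

a = 28/5, b = 18/5, maximum Z = 148/5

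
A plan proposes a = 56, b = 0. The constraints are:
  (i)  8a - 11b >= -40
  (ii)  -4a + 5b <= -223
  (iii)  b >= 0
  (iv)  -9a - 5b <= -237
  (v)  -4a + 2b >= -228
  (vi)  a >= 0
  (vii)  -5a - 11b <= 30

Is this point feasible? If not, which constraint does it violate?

(i): 448 ≥ -40 ✓
(ii): -224 ≤ -223 ✓
(iii): 0 ≥ 0 ✓
(iv): -504 ≤ -237 ✓
(v): -224 ≥ -228 ✓
(vi): 56 ≥ 0 ✓
(vii): -280 ≤ 30 ✓

feasible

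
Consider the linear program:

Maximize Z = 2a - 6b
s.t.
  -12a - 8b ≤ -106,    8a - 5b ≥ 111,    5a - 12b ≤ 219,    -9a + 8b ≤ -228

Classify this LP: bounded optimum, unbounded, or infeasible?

bounded optimum

Corner points and Z = 2a - 6b:
  (378/23, -1049/92) → Z = 4659/46
  (334/21, -297/28) → Z = 4009/42
The feasible region has finitely many vertices and no improving ray; the maximum is 4659/46 at (378/23, -1049/92).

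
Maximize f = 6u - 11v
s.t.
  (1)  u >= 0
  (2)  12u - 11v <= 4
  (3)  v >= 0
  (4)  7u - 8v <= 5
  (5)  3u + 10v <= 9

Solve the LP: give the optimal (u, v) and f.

The optimum lies where 12u - 11v = 4 and v = 0.
Solving simultaneously gives u = 1/3, v = 0.

u = 1/3, v = 0, maximum f = 2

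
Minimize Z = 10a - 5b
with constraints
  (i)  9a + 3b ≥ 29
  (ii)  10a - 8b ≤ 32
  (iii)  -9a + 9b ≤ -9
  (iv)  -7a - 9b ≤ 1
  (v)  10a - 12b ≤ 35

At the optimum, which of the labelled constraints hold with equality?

Vertices and Z = 10a - 5b:
  (164/51, 1/51) → Z = 545/17
  (8/3, 5/3) → Z = 55/3
  (12, 11) → Z = 65

The minimum is at (8/3, 5/3). Substituting into each constraint, equality holds for (i) and (iii); the remaining constraints have slack.

(i) and (iii)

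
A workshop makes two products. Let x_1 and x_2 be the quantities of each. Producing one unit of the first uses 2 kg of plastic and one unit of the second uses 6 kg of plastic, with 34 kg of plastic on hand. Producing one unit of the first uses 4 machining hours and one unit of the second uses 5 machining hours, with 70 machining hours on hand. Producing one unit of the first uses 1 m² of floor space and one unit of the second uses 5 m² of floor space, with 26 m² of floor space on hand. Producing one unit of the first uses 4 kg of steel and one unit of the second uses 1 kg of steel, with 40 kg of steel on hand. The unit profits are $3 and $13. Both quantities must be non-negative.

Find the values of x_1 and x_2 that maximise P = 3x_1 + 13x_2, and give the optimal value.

Extreme points and P = 3x_1 + 13x_2:
  (0, 0) → P = 0
  (0, 26/5) → P = 338/5
  (10, 0) → P = 30
  (7/2, 9/2) → P = 69
  (103/11, 28/11) → P = 673/11

The optimum lies where 2x_1 + 6x_2 = 34 and x_1 + 5x_2 = 26.
Solving simultaneously gives x_1 = 7/2, x_2 = 9/2.

x_1 = 7/2, x_2 = 9/2, maximum P = 69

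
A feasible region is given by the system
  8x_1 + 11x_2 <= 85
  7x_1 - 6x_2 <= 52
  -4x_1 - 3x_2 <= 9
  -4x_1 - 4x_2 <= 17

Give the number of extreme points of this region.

Intersecting each pair of boundary lines and keeping only the points that satisfy every inequality leaves:
  (1082/125, 179/125)
  (-177/10, 103/5)
  (34/15, -271/45)

3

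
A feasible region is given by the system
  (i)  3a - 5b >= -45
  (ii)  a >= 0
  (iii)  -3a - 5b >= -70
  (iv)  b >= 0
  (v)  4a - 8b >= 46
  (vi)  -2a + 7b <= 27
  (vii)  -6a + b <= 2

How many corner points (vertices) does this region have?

3

The feasible vertices (each the meet of two boundaries and inside every other half-plane) are:
  (70/3, 0)
  (395/22, 71/22)
  (23/2, 0)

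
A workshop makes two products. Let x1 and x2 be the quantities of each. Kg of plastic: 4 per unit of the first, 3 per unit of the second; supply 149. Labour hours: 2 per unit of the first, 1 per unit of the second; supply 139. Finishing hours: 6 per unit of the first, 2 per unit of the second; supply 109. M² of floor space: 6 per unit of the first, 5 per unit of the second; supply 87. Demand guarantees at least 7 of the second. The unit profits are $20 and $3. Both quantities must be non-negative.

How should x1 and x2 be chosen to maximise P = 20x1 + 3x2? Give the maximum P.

x1 = 26/3, x2 = 7, maximum P = 583/3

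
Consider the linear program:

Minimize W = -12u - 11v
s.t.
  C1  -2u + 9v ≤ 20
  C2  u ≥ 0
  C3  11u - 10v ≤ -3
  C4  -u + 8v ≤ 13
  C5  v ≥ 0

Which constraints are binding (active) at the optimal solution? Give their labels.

Corner points and W = -12u - 11v:
  (0, 3/10) → W = -33/10
  (0, 13/8) → W = -143/8
  (53/39, 70/39) → W = -1406/39

The minimum is at (53/39, 70/39). Substituting into each constraint, equality holds for C3 and C4; the remaining constraints have slack.

C3 and C4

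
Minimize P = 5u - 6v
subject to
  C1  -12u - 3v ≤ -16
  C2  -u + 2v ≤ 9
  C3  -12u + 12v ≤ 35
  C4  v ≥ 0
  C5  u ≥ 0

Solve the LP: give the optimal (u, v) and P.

Extreme points and P = 5u - 6v:
  (29/60, 17/5) → P = -1079/60
  (4/3, 0) → P = 20/3
  (19/6, 73/12) → P = -62/3
The feasible region is unbounded (it extends along (2, 1), (1, 0)), but P strictly increases along every unbounded feasible direction, so there is no improving ray and the minimum is attained at a vertex.

The optimum lies where -u + 2v = 9 and -12u + 12v = 35.
Solving simultaneously gives u = 19/6, v = 73/12.

u = 19/6, v = 73/12, minimum P = -62/3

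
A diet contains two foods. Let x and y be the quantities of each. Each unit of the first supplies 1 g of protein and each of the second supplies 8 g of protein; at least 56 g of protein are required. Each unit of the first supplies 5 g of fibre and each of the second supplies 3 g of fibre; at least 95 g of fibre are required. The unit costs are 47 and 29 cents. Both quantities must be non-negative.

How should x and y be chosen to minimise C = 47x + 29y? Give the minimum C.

x = 16, y = 5, minimum C = 897

Corner points and C = 47x + 29y:
  (0, 95/3) → C = 2755/3
  (56, 0) → C = 2632
  (16, 5) → C = 897
The feasible region is unbounded (it extends along (0, 1), (1, 0)), but C strictly increases along every unbounded feasible direction, so there is no improving ray and the minimum is attained at a vertex.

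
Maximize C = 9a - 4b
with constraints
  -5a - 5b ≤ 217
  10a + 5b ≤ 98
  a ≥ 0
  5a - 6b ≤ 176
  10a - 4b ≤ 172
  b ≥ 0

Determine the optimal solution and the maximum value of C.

a = 49/5, b = 0, maximum C = 441/5

Corner points and C = 9a - 4b:
  (0, 98/5) → C = -392/5
  (49/5, 0) → C = 441/5
  (0, 0) → C = 0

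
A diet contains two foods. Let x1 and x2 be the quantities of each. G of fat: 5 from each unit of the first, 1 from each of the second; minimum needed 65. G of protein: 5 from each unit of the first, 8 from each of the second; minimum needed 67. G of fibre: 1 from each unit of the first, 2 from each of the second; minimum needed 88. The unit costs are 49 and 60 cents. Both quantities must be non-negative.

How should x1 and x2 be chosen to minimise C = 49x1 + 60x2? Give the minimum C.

x1 = 14/3, x2 = 125/3, minimum C = 8186/3

Extreme points and C = 49x1 + 60x2:
  (0, 65) → C = 3900
  (88, 0) → C = 4312
  (14/3, 125/3) → C = 8186/3
The feasible region is unbounded (it extends along (0, 1), (1, 0)), but C strictly increases along every unbounded feasible direction, so there is no improving ray and the minimum is attained at a vertex.

At the optimal vertex, 5x1 + x2 = 65 and x1 + 2x2 = 88.
Solving simultaneously gives x1 = 14/3, x2 = 125/3.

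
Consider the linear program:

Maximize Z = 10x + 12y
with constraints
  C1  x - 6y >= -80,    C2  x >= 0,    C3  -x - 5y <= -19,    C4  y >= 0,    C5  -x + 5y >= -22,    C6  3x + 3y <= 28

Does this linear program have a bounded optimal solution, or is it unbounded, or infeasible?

Feasible corners and Z = 10x + 12y:
  (0, 19/5) → Z = 228/5
  (0, 28/3) → Z = 112
  (83/12, 29/12) → Z = 589/6
The feasible region has finitely many vertices and no improving ray; the maximum is 112 at (0, 28/3).

bounded optimum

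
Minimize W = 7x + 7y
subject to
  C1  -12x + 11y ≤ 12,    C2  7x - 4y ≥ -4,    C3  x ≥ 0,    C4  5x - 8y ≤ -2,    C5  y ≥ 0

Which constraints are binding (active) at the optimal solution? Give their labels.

C3 and C4

Corner points and W = 7x + 7y:
  (4/29, 36/29) → W = 280/29
  (0, 1) → W = 7
  (0, 1/4) → W = 7/4
The feasible region is unbounded (it extends along (8, 5), (11, 12)), but W strictly increases along every unbounded feasible direction, so there is no improving ray and the minimum is attained at a vertex.

The minimum is at (0, 1/4). Substituting into each constraint, equality holds for C3 and C4; the remaining constraints have slack.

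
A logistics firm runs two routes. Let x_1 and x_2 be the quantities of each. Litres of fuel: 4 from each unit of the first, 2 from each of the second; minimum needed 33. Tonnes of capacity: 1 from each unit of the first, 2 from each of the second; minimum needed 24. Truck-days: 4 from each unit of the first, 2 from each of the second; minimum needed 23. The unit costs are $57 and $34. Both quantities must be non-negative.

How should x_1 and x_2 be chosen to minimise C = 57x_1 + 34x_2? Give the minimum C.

The feasible region is unbounded (it extends along (0, 1), (1, 0)), but C strictly increases along every unbounded feasible direction, so there is no improving ray and the minimum is attained at a vertex.

The optimum lies where 4x_1 + 2x_2 = 33 and x_1 + 2x_2 = 24.
Solving simultaneously gives x_1 = 3, x_2 = 21/2.

x_1 = 3, x_2 = 21/2, minimum C = 528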